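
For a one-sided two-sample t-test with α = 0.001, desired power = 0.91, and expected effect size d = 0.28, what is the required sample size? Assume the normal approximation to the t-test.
n = 501 per group

Sample size formula (two-sample t-test, normal approximation):
n = 2 · ((z_α + z_β) / d)²

z_α = 3.090 (for α = 0.001, one-sided)
z_β = 1.341 (for power = 0.91)
d = 0.28

n = 2 · ((3.090 + 1.341) / 0.28)²
n = 2 · (15.825)²
n ≈ 500.86
Round up to the next whole number: n = 501 per group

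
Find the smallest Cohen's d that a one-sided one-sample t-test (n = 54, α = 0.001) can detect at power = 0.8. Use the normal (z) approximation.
d ≈ 0.54

Minimum detectable effect (one-sample t-test, normal approximation):
d = (z_α + z_β) / √n
d = (3.090 + 0.842) / √54
d = 3.932 / 7.348
d ≈ 0.54

By Cohen's convention (0.2 small / 0.5 medium / 0.8 large): medium effect.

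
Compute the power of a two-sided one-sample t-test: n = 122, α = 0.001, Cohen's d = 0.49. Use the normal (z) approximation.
Power ≈ 0.98

Power calculation (one-sample t-test, normal approximation):
z_β = d · √n - z_{α/2}
z_β = 0.49 · √122 - 3.291
z_β = 0.49 · 11.045 - 3.291
z_β = 2.122

Power = Φ(z_β) = Φ(2.122) ≈ 0.983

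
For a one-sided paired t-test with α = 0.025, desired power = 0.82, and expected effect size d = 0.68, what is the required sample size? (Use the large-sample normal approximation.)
n = 18 pairs

Sample size formula (paired t-test, normal approximation):
n = ((z_α + z_β) / d)²

z_α = 1.960 (for α = 0.025, one-sided)
z_β = 0.915 (for power = 0.82)
d = 0.68

n = ((1.960 + 0.915) / 0.68)²
n = (4.228)²
n ≈ 17.88
Round up to the next whole number: n = 18 pairs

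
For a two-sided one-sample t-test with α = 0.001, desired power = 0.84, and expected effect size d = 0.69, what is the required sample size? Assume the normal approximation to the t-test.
n = 39

Sample size formula (one-sample t-test, normal approximation):
n = ((z_{α/2} + z_β) / d)²

z_{α/2} = 3.291 (for α = 0.001, two-sided)
z_β = 0.994 (for power = 0.84)
d = 0.69

n = ((3.291 + 0.994) / 0.69)²
n = (6.210)²
n ≈ 38.56
Round up to the next whole number: n = 39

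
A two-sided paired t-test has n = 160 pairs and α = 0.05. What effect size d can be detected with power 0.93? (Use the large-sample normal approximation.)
d ≈ 0.27

Minimum detectable effect (paired t-test, normal approximation):
d = (z_{α/2} + z_β) / √n
d = (1.960 + 1.476) / √160
d = 3.436 / 12.649
d ≈ 0.27

By Cohen's convention (0.2 small / 0.5 medium / 0.8 large): small effect.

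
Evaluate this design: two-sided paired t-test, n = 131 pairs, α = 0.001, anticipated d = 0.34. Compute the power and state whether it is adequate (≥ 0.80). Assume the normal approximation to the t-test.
Power ≈ 0.73; the study is underpowered (power < 0.80)

Power calculation (paired t-test, normal approximation):
z_β = d · √n - z_{α/2}
z_β = 0.34 · √131 - 3.291
z_β = 0.34 · 11.446 - 3.291
z_β = 0.601

Power = Φ(z_β) = Φ(0.601) ≈ 0.726

Effect size d = 0.34 is small by Cohen's convention (0.2/0.5/0.8).

Threshold: power ≥ 0.80 is conventionally adequate.
Power ≈ 0.73 → the study is underpowered (power < 0.80).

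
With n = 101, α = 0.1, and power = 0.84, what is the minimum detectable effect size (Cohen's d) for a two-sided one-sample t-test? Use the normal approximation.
d ≈ 0.26

Minimum detectable effect (one-sample t-test, normal approximation):
d = (z_{α/2} + z_β) / √n
d = (1.645 + 0.994) / √101
d = 2.639 / 10.050
d ≈ 0.26

By Cohen's convention (0.2 small / 0.5 medium / 0.8 large): small effect.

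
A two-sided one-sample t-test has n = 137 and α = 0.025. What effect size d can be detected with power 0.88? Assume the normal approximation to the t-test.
d ≈ 0.29

Minimum detectable effect (one-sample t-test, normal approximation):
d = (z_{α/2} + z_β) / √n
d = (2.241 + 1.175) / √137
d = 3.416 / 11.705
d ≈ 0.29

By Cohen's convention (0.2 small / 0.5 medium / 0.8 large): small effect.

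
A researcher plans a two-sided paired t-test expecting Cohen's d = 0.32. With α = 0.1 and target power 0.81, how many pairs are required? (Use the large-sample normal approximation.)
n = 63 pairs

Sample size formula (paired t-test, normal approximation):
n = ((z_{α/2} + z_β) / d)²

z_{α/2} = 1.645 (for α = 0.1, two-sided)
z_β = 0.878 (for power = 0.81)
d = 0.32

n = ((1.645 + 0.878) / 0.32)²
n = (7.884)²
n ≈ 62.16
Round up to the next whole number: n = 63 pairs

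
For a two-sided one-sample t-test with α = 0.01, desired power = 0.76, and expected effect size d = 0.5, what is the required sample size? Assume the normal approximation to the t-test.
n = 44

Sample size formula (one-sample t-test, normal approximation):
n = ((z_{α/2} + z_β) / d)²

z_{α/2} = 2.576 (for α = 0.01, two-sided)
z_β = 0.706 (for power = 0.76)
d = 0.5

n = ((2.576 + 0.706) / 0.5)²
n = (6.564)²
n ≈ 43.09
Round up to the next whole number: n = 44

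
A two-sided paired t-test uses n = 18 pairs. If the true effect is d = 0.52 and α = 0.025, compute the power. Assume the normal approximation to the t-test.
Power ≈ 0.49

Power calculation (paired t-test, normal approximation):
z_β = d · √n - z_{α/2}
z_β = 0.52 · √18 - 2.241
z_β = 0.52 · 4.243 - 2.241
z_β = -0.035

Power = Φ(z_β) = Φ(-0.035) ≈ 0.486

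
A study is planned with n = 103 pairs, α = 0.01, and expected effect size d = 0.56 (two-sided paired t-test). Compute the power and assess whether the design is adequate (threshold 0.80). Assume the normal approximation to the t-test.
Power ≈ 1.00; the study is adequately powered (power ≥ 0.80)

Power calculation (paired t-test, normal approximation):
z_β = d · √n - z_{α/2}
z_β = 0.56 · √103 - 2.576
z_β = 0.56 · 10.149 - 2.576
z_β = 3.108

Power = Φ(z_β) = Φ(3.108) ≈ 0.999

Effect size d = 0.56 is medium by Cohen's convention (0.2/0.5/0.8).

Threshold: power ≥ 0.80 is conventionally adequate.
Power ≈ 1.00 → the study is adequately powered (power ≥ 0.80).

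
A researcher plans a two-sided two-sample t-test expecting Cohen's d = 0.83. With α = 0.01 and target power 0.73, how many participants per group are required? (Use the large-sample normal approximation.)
n = 30 per group

Sample size formula (two-sample t-test, normal approximation):
n = 2 · ((z_{α/2} + z_β) / d)²

z_{α/2} = 2.576 (for α = 0.01, two-sided)
z_β = 0.613 (for power = 0.73)
d = 0.83

n = 2 · ((2.576 + 0.613) / 0.83)²
n = 2 · (3.842)²
n ≈ 29.52
Round up to the next whole number: n = 30 per group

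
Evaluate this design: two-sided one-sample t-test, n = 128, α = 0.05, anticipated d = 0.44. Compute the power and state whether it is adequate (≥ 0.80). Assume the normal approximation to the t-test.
Power ≈ 1.00; the study is adequately powered (power ≥ 0.80)

Power calculation (one-sample t-test, normal approximation):
z_β = d · √n - z_{α/2}
z_β = 0.44 · √128 - 1.960
z_β = 0.44 · 11.314 - 1.960
z_β = 3.018

Power = Φ(z_β) = Φ(3.018) ≈ 0.999

Effect size d = 0.44 is small by Cohen's convention (0.2/0.5/0.8).

Threshold: power ≥ 0.80 is conventionally adequate.
Power ≈ 1.00 → the study is adequately powered (power ≥ 0.80).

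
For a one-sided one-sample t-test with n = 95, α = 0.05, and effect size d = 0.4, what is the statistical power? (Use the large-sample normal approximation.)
Power ≈ 0.99

Power calculation (one-sample t-test, normal approximation):
z_β = d · √n - z_α
z_β = 0.4 · √95 - 1.645
z_β = 0.4 · 9.747 - 1.645
z_β = 2.254

Power = Φ(z_β) = Φ(2.254) ≈ 0.988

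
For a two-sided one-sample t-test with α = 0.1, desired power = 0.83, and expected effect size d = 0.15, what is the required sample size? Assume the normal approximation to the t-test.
n = 301

Sample size formula (one-sample t-test, normal approximation):
n = ((z_{α/2} + z_β) / d)²

z_{α/2} = 1.645 (for α = 0.1, two-sided)
z_β = 0.954 (for power = 0.83)
d = 0.15

n = ((1.645 + 0.954) / 0.15)²
n = (17.327)²
n ≈ 300.22
Round up to the next whole number: n = 301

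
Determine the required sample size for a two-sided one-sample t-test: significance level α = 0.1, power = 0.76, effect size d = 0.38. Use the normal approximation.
n = 39

Sample size formula (one-sample t-test, normal approximation):
n = ((z_{α/2} + z_β) / d)²

z_{α/2} = 1.645 (for α = 0.1, two-sided)
z_β = 0.706 (for power = 0.76)
d = 0.38

n = ((1.645 + 0.706) / 0.38)²
n = (6.187)²
n ≈ 38.28
Round up to the next whole number: n = 39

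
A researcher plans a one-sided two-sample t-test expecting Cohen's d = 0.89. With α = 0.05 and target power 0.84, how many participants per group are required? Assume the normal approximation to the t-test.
n = 18 per group

Sample size formula (two-sample t-test, normal approximation):
n = 2 · ((z_α + z_β) / d)²

z_α = 1.645 (for α = 0.05, one-sided)
z_β = 0.994 (for power = 0.84)
d = 0.89

n = 2 · ((1.645 + 0.994) / 0.89)²
n = 2 · (2.965)²
n ≈ 17.58
Round up to the next whole number: n = 18 per group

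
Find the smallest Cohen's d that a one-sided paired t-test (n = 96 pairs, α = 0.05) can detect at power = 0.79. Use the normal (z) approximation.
d ≈ 0.25

Minimum detectable effect (paired t-test, normal approximation):
d = (z_α + z_β) / √n
d = (1.645 + 0.806) / √96
d = 2.451 / 9.798
d ≈ 0.25

By Cohen's convention (0.2 small / 0.5 medium / 0.8 large): small effect.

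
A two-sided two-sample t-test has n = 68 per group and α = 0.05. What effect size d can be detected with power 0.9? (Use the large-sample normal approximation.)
d ≈ 0.56

Minimum detectable effect (two-sample t-test, normal approximation):
d = (z_{α/2} + z_β) / √(n/2)
d = (1.960 + 1.282) / √(68/2)
d = 3.242 / 5.831
d ≈ 0.56

By Cohen's convention (0.2 small / 0.5 medium / 0.8 large): medium effect.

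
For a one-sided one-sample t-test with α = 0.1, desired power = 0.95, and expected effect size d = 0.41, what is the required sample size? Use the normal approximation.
n = 51

Sample size formula (one-sample t-test, normal approximation):
n = ((z_α + z_β) / d)²

z_α = 1.282 (for α = 0.1, one-sided)
z_β = 1.645 (for power = 0.95)
d = 0.41

n = ((1.282 + 1.645) / 0.41)²
n = (7.139)²
n ≈ 50.97
Round up to the next whole number: n = 51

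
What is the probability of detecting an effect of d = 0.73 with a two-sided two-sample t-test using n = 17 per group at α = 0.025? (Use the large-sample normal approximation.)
Power ≈ 0.45

Power calculation (two-sample t-test, normal approximation):
z_β = d · √(n/2) - z_{α/2}
z_β = 0.73 · √(17/2) - 2.241
z_β = 0.73 · 2.915 - 2.241
z_β = -0.113

Power = Φ(z_β) = Φ(-0.113) ≈ 0.455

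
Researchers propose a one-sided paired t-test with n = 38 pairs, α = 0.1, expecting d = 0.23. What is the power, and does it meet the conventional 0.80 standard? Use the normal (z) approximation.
Power ≈ 0.55; the study is underpowered (power < 0.80)

Power calculation (paired t-test, normal approximation):
z_β = d · √n - z_α
z_β = 0.23 · √38 - 1.282
z_β = 0.23 · 6.164 - 1.282
z_β = 0.136

Power = Φ(z_β) = Φ(0.136) ≈ 0.554

Effect size d = 0.23 is small by Cohen's convention (0.2/0.5/0.8).

Threshold: power ≥ 0.80 is conventionally adequate.
Power ≈ 0.55 → the study is underpowered (power < 0.80).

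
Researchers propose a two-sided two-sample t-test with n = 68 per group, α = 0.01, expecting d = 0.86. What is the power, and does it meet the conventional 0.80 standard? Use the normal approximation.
Power ≈ 0.99; the study is adequately powered (power ≥ 0.80)

Power calculation (two-sample t-test, normal approximation):
z_β = d · √(n/2) - z_{α/2}
z_β = 0.86 · √(68/2) - 2.576
z_β = 0.86 · 5.831 - 2.576
z_β = 2.439

Power = Φ(z_β) = Φ(2.439) ≈ 0.993

Effect size d = 0.86 is large by Cohen's convention (0.2/0.5/0.8).

Threshold: power ≥ 0.80 is conventionally adequate.
Power ≈ 0.99 → the study is adequately powered (power ≥ 0.80).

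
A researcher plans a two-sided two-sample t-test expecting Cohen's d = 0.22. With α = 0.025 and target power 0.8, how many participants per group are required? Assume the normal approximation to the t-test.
n = 393 per group

Sample size formula (two-sample t-test, normal approximation):
n = 2 · ((z_{α/2} + z_β) / d)²

z_{α/2} = 2.241 (for α = 0.025, two-sided)
z_β = 0.842 (for power = 0.8)
d = 0.22

n = 2 · ((2.241 + 0.842) / 0.22)²
n = 2 · (14.014)²
n ≈ 392.78
Round up to the next whole number: n = 393 per group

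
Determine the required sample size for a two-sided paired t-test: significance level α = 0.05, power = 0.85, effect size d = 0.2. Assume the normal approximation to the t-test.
n = 225 pairs

Sample size formula (paired t-test, normal approximation):
n = ((z_{α/2} + z_β) / d)²

z_{α/2} = 1.960 (for α = 0.05, two-sided)
z_β = 1.036 (for power = 0.85)
d = 0.2

n = ((1.960 + 1.036) / 0.2)²
n = (14.980)²
n ≈ 224.40
Round up to the next whole number: n = 225 pairs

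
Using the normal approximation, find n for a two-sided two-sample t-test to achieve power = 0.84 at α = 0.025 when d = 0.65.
n = 50 per group

Sample size formula (two-sample t-test, normal approximation):
n = 2 · ((z_{α/2} + z_β) / d)²

z_{α/2} = 2.241 (for α = 0.025, two-sided)
z_β = 0.994 (for power = 0.84)
d = 0.65

n = 2 · ((2.241 + 0.994) / 0.65)²
n = 2 · (4.977)²
n ≈ 49.54
Round up to the next whole number: n = 50 per group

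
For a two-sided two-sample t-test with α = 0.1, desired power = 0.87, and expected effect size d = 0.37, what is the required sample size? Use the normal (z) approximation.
n = 113 per group

Sample size formula (two-sample t-test, normal approximation):
n = 2 · ((z_{α/2} + z_β) / d)²

z_{α/2} = 1.645 (for α = 0.1, two-sided)
z_β = 1.126 (for power = 0.87)
d = 0.37

n = 2 · ((1.645 + 1.126) / 0.37)²
n = 2 · (7.489)²
n ≈ 112.17
Round up to the next whole number: n = 113 per group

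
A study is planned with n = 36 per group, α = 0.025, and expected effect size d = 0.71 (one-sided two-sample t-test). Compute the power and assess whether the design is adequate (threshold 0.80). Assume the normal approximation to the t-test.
Power ≈ 0.85; the study is adequately powered (power ≥ 0.80)

Power calculation (two-sample t-test, normal approximation):
z_β = d · √(n/2) - z_α
z_β = 0.71 · √(36/2) - 1.960
z_β = 0.71 · 4.243 - 1.960
z_β = 1.052

Power = Φ(z_β) = Φ(1.052) ≈ 0.854

Effect size d = 0.71 is medium by Cohen's convention (0.2/0.5/0.8).

Threshold: power ≥ 0.80 is conventionally adequate.
Power ≈ 0.85 → the study is adequately powered (power ≥ 0.80).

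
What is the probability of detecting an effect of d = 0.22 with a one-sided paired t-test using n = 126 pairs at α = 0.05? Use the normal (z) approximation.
Power ≈ 0.80

Power calculation (paired t-test, normal approximation):
z_β = d · √n - z_α
z_β = 0.22 · √126 - 1.645
z_β = 0.22 · 11.225 - 1.645
z_β = 0.825

Power = Φ(z_β) = Φ(0.825) ≈ 0.795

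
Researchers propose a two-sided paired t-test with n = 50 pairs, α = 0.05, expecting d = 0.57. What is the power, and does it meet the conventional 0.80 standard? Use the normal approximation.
Power ≈ 0.98; the study is adequately powered (power ≥ 0.80)

Power calculation (paired t-test, normal approximation):
z_β = d · √n - z_{α/2}
z_β = 0.57 · √50 - 1.960
z_β = 0.57 · 7.071 - 1.960
z_β = 2.071

Power = Φ(z_β) = Φ(2.071) ≈ 0.981

Effect size d = 0.57 is medium by Cohen's convention (0.2/0.5/0.8).

Threshold: power ≥ 0.80 is conventionally adequate.
Power ≈ 0.98 → the study is adequately powered (power ≥ 0.80).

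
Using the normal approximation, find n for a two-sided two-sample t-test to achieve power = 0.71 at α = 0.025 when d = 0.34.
n = 136 per group

Sample size formula (two-sample t-test, normal approximation):
n = 2 · ((z_{α/2} + z_β) / d)²

z_{α/2} = 2.241 (for α = 0.025, two-sided)
z_β = 0.553 (for power = 0.71)
d = 0.34

n = 2 · ((2.241 + 0.553) / 0.34)²
n = 2 · (8.218)²
n ≈ 135.07
Round up to the next whole number: n = 136 per group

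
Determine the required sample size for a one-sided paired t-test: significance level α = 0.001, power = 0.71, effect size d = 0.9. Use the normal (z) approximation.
n = 17 pairs

Sample size formula (paired t-test, normal approximation):
n = ((z_α + z_β) / d)²

z_α = 3.090 (for α = 0.001, one-sided)
z_β = 0.553 (for power = 0.71)
d = 0.9

n = ((3.090 + 0.553) / 0.9)²
n = (4.048)²
n ≈ 16.39
Round up to the next whole number: n = 17 pairs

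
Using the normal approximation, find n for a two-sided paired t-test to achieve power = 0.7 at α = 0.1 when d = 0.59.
n = 14 pairs

Sample size formula (paired t-test, normal approximation):
n = ((z_{α/2} + z_β) / d)²

z_{α/2} = 1.645 (for α = 0.1, two-sided)
z_β = 0.524 (for power = 0.7)
d = 0.59

n = ((1.645 + 0.524) / 0.59)²
n = (3.676)²
n ≈ 13.51
Round up to the next whole number: n = 14 pairs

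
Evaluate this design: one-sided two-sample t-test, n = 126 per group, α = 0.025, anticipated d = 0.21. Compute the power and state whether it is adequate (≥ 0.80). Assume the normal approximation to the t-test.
Power ≈ 0.38; the study is underpowered (power < 0.80)

Power calculation (two-sample t-test, normal approximation):
z_β = d · √(n/2) - z_α
z_β = 0.21 · √(126/2) - 1.960
z_β = 0.21 · 7.937 - 1.960
z_β = -0.293

Power = Φ(z_β) = Φ(-0.293) ≈ 0.385

Effect size d = 0.21 is small by Cohen's convention (0.2/0.5/0.8).

Threshold: power ≥ 0.80 is conventionally adequate.
Power ≈ 0.38 → the study is underpowered (power < 0.80).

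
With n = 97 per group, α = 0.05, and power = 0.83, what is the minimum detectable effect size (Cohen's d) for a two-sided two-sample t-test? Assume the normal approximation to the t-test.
d ≈ 0.42

Minimum detectable effect (two-sample t-test, normal approximation):
d = (z_{α/2} + z_β) / √(n/2)
d = (1.960 + 0.954) / √(97/2)
d = 2.914 / 6.964
d ≈ 0.42

By Cohen's convention (0.2 small / 0.5 medium / 0.8 large): small effect.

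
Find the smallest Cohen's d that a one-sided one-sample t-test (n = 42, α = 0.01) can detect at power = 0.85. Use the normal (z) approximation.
d ≈ 0.52

Minimum detectable effect (one-sample t-test, normal approximation):
d = (z_α + z_β) / √n
d = (2.326 + 1.036) / √42
d = 3.363 / 6.481
d ≈ 0.52

By Cohen's convention (0.2 small / 0.5 medium / 0.8 large): medium effect.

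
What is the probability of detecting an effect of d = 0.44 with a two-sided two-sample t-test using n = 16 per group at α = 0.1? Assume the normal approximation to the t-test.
Power ≈ 0.34

Power calculation (two-sample t-test, normal approximation):
z_β = d · √(n/2) - z_{α/2}
z_β = 0.44 · √(16/2) - 1.645
z_β = 0.44 · 2.828 - 1.645
z_β = -0.400

Power = Φ(z_β) = Φ(-0.400) ≈ 0.344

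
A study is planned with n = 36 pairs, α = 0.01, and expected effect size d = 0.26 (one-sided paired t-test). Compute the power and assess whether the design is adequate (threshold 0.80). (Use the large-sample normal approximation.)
Power ≈ 0.22; the study is underpowered (power < 0.80)

Power calculation (paired t-test, normal approximation):
z_β = d · √n - z_α
z_β = 0.26 · √36 - 2.326
z_β = 0.26 · 6.000 - 2.326
z_β = -0.766

Power = Φ(z_β) = Φ(-0.766) ≈ 0.222

Effect size d = 0.26 is small by Cohen's convention (0.2/0.5/0.8).

Threshold: power ≥ 0.80 is conventionally adequate.
Power ≈ 0.22 → the study is underpowered (power < 0.80).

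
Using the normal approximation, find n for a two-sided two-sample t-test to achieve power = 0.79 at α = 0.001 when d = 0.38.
n = 233 per group

Sample size formula (two-sample t-test, normal approximation):
n = 2 · ((z_{α/2} + z_β) / d)²

z_{α/2} = 3.291 (for α = 0.001, two-sided)
z_β = 0.806 (for power = 0.79)
d = 0.38

n = 2 · ((3.291 + 0.806) / 0.38)²
n = 2 · (10.782)²
n ≈ 232.50
Round up to the next whole number: n = 233 per group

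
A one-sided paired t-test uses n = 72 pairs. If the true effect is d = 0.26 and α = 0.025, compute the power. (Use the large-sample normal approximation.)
Power ≈ 0.60

Power calculation (paired t-test, normal approximation):
z_β = d · √n - z_α
z_β = 0.26 · √72 - 1.960
z_β = 0.26 · 8.485 - 1.960
z_β = 0.246

Power = Φ(z_β) = Φ(0.246) ≈ 0.597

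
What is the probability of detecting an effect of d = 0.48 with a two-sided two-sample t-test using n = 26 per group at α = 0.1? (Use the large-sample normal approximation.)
Power ≈ 0.53

Power calculation (two-sample t-test, normal approximation):
z_β = d · √(n/2) - z_{α/2}
z_β = 0.48 · √(26/2) - 1.645
z_β = 0.48 · 3.606 - 1.645
z_β = 0.086

Power = Φ(z_β) = Φ(0.086) ≈ 0.534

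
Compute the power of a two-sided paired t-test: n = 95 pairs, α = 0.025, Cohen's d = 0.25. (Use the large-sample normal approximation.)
Power ≈ 0.58

Power calculation (paired t-test, normal approximation):
z_β = d · √n - z_{α/2}
z_β = 0.25 · √95 - 2.241
z_β = 0.25 · 9.747 - 2.241
z_β = 0.195

Power = Φ(z_β) = Φ(0.195) ≈ 0.577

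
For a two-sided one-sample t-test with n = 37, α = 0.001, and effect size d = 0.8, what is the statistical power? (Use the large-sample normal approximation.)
Power ≈ 0.94

Power calculation (one-sample t-test, normal approximation):
z_β = d · √n - z_{α/2}
z_β = 0.8 · √37 - 3.291
z_β = 0.8 · 6.083 - 3.291
z_β = 1.576

Power = Φ(z_β) = Φ(1.576) ≈ 0.942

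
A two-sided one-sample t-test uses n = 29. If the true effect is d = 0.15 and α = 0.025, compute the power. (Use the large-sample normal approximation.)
Power ≈ 0.08

Power calculation (one-sample t-test, normal approximation):
z_β = d · √n - z_{α/2}
z_β = 0.15 · √29 - 2.241
z_β = 0.15 · 5.385 - 2.241
z_β = -1.434

Power = Φ(z_β) = Φ(-1.434) ≈ 0.076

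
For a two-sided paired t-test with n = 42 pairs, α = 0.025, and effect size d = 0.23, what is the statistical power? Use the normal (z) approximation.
Power ≈ 0.23

Power calculation (paired t-test, normal approximation):
z_β = d · √n - z_{α/2}
z_β = 0.23 · √42 - 2.241
z_β = 0.23 · 6.481 - 2.241
z_β = -0.751

Power = Φ(z_β) = Φ(-0.751) ≈ 0.226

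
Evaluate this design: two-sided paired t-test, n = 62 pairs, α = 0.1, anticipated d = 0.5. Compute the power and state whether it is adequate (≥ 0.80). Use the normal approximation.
Power ≈ 0.99; the study is adequately powered (power ≥ 0.80)

Power calculation (paired t-test, normal approximation):
z_β = d · √n - z_{α/2}
z_β = 0.5 · √62 - 1.645
z_β = 0.5 · 7.874 - 1.645
z_β = 2.292

Power = Φ(z_β) = Φ(2.292) ≈ 0.989

Effect size d = 0.5 is medium by Cohen's convention (0.2/0.5/0.8).

Threshold: power ≥ 0.80 is conventionally adequate.
Power ≈ 0.99 → the study is adequately powered (power ≥ 0.80).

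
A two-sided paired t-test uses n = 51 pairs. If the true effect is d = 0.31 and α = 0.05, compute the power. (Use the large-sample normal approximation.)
Power ≈ 0.60

Power calculation (paired t-test, normal approximation):
z_β = d · √n - z_{α/2}
z_β = 0.31 · √51 - 1.960
z_β = 0.31 · 7.141 - 1.960
z_β = 0.254

Power = Φ(z_β) = Φ(0.254) ≈ 0.600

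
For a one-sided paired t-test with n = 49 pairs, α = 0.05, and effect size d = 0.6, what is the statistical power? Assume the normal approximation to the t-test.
Power ≈ 0.99

Power calculation (paired t-test, normal approximation):
z_β = d · √n - z_α
z_β = 0.6 · √49 - 1.645
z_β = 0.6 · 7.000 - 1.645
z_β = 2.555

Power = Φ(z_β) = Φ(2.555) ≈ 0.995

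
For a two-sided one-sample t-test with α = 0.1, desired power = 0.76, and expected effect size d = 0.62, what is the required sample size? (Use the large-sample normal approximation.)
n = 15

Sample size formula (one-sample t-test, normal approximation):
n = ((z_{α/2} + z_β) / d)²

z_{α/2} = 1.645 (for α = 0.1, two-sided)
z_β = 0.706 (for power = 0.76)
d = 0.62

n = ((1.645 + 0.706) / 0.62)²
n = (3.792)²
n ≈ 14.38
Round up to the next whole number: n = 15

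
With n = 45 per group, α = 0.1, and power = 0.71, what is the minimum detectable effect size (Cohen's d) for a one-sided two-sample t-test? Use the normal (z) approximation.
d ≈ 0.39

Minimum detectable effect (two-sample t-test, normal approximation):
d = (z_α + z_β) / √(n/2)
d = (1.282 + 0.553) / √(45/2)
d = 1.835 / 4.743
d ≈ 0.39

By Cohen's convention (0.2 small / 0.5 medium / 0.8 large): small effect.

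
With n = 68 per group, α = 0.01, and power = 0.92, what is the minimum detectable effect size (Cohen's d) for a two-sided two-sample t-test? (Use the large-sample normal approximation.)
d ≈ 0.68

Minimum detectable effect (two-sample t-test, normal approximation):
d = (z_{α/2} + z_β) / √(n/2)
d = (2.576 + 1.405) / √(68/2)
d = 3.981 / 5.831
d ≈ 0.68

By Cohen's convention (0.2 small / 0.5 medium / 0.8 large): medium effect.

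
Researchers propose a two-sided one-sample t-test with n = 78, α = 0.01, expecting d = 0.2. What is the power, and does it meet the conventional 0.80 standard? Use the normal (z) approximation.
Power ≈ 0.21; the study is underpowered (power < 0.80)

Power calculation (one-sample t-test, normal approximation):
z_β = d · √n - z_{α/2}
z_β = 0.2 · √78 - 2.576
z_β = 0.2 · 8.832 - 2.576
z_β = -0.809

Power = Φ(z_β) = Φ(-0.809) ≈ 0.209

Effect size d = 0.2 is small by Cohen's convention (0.2/0.5/0.8).

Threshold: power ≥ 0.80 is conventionally adequate.
Power ≈ 0.21 → the study is underpowered (power < 0.80).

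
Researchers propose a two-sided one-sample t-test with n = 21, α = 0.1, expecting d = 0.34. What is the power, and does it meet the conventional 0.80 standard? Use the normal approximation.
Power ≈ 0.47; the study is underpowered (power < 0.80)

Power calculation (one-sample t-test, normal approximation):
z_β = d · √n - z_{α/2}
z_β = 0.34 · √21 - 1.645
z_β = 0.34 · 4.583 - 1.645
z_β = -0.087

Power = Φ(z_β) = Φ(-0.087) ≈ 0.465

Effect size d = 0.34 is small by Cohen's convention (0.2/0.5/0.8).

Threshold: power ≥ 0.80 is conventionally adequate.
Power ≈ 0.47 → the study is underpowered (power < 0.80).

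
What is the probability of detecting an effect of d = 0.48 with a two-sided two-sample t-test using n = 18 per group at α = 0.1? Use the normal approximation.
Power ≈ 0.42

Power calculation (two-sample t-test, normal approximation):
z_β = d · √(n/2) - z_{α/2}
z_β = 0.48 · √(18/2) - 1.645
z_β = 0.48 · 3.000 - 1.645
z_β = -0.205

Power = Φ(z_β) = Φ(-0.205) ≈ 0.419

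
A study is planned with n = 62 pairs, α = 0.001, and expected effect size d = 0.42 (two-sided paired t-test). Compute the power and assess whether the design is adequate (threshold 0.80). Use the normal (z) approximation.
Power ≈ 0.51; the study is underpowered (power < 0.80)

Power calculation (paired t-test, normal approximation):
z_β = d · √n - z_{α/2}
z_β = 0.42 · √62 - 3.291
z_β = 0.42 · 7.874 - 3.291
z_β = 0.017

Power = Φ(z_β) = Φ(0.017) ≈ 0.507

Effect size d = 0.42 is small by Cohen's convention (0.2/0.5/0.8).

Threshold: power ≥ 0.80 is conventionally adequate.
Power ≈ 0.51 → the study is underpowered (power < 0.80).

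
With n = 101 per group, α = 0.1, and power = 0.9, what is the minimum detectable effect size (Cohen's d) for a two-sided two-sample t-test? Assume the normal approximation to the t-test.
d ≈ 0.41

Minimum detectable effect (two-sample t-test, normal approximation):
d = (z_{α/2} + z_β) / √(n/2)
d = (1.645 + 1.282) / √(101/2)
d = 2.926 / 7.106
d ≈ 0.41

By Cohen's convention (0.2 small / 0.5 medium / 0.8 large): small effect.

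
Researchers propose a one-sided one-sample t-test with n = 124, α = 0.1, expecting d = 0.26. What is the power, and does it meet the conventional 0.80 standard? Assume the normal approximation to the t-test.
Power ≈ 0.95; the study is adequately powered (power ≥ 0.80)

Power calculation (one-sample t-test, normal approximation):
z_β = d · √n - z_α
z_β = 0.26 · √124 - 1.282
z_β = 0.26 · 11.136 - 1.282
z_β = 1.614

Power = Φ(z_β) = Φ(1.614) ≈ 0.947

Effect size d = 0.26 is small by Cohen's convention (0.2/0.5/0.8).

Threshold: power ≥ 0.80 is conventionally adequate.
Power ≈ 0.95 → the study is adequately powered (power ≥ 0.80).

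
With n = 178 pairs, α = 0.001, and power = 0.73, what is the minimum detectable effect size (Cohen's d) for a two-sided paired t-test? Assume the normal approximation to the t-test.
d ≈ 0.29

Minimum detectable effect (paired t-test, normal approximation):
d = (z_{α/2} + z_β) / √n
d = (3.291 + 0.613) / √178
d = 3.903 / 13.342
d ≈ 0.29

By Cohen's convention (0.2 small / 0.5 medium / 0.8 large): small effect.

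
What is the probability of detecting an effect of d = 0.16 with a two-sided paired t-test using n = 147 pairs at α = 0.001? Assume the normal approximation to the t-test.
Power ≈ 0.09

Power calculation (paired t-test, normal approximation):
z_β = d · √n - z_{α/2}
z_β = 0.16 · √147 - 3.291
z_β = 0.16 · 12.124 - 3.291
z_β = -1.351

Power = Φ(z_β) = Φ(-1.351) ≈ 0.088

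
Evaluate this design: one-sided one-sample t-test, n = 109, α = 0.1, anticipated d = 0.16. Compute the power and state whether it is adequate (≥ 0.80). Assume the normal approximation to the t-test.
Power ≈ 0.65; the study is underpowered (power < 0.80)

Power calculation (one-sample t-test, normal approximation):
z_β = d · √n - z_α
z_β = 0.16 · √109 - 1.282
z_β = 0.16 · 10.440 - 1.282
z_β = 0.389

Power = Φ(z_β) = Φ(0.389) ≈ 0.651

Effect size d = 0.16 is very small by Cohen's convention (0.2/0.5/0.8).

Threshold: power ≥ 0.80 is conventionally adequate.
Power ≈ 0.65 → the study is underpowered (power < 0.80).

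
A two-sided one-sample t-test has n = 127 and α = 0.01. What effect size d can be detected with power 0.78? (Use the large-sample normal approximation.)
d ≈ 0.30

Minimum detectable effect (one-sample t-test, normal approximation):
d = (z_{α/2} + z_β) / √n
d = (2.576 + 0.772) / √127
d = 3.348 / 11.269
d ≈ 0.30

By Cohen's convention (0.2 small / 0.5 medium / 0.8 large): small effect.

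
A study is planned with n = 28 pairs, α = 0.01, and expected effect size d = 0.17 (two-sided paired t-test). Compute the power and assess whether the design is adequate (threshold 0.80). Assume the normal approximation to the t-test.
Power ≈ 0.05; the study is underpowered (power < 0.80)

Power calculation (paired t-test, normal approximation):
z_β = d · √n - z_{α/2}
z_β = 0.17 · √28 - 2.576
z_β = 0.17 · 5.292 - 2.576
z_β = -1.676

Power = Φ(z_β) = Φ(-1.676) ≈ 0.047

Effect size d = 0.17 is very small by Cohen's convention (0.2/0.5/0.8).

Threshold: power ≥ 0.80 is conventionally adequate.
Power ≈ 0.05 → the study is underpowered (power < 0.80).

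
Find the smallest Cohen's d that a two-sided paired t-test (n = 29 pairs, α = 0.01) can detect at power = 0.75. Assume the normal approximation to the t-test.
d ≈ 0.60

Minimum detectable effect (paired t-test, normal approximation):
d = (z_{α/2} + z_β) / √n
d = (2.576 + 0.674) / √29
d = 3.250 / 5.385
d ≈ 0.60

By Cohen's convention (0.2 small / 0.5 medium / 0.8 large): medium effect.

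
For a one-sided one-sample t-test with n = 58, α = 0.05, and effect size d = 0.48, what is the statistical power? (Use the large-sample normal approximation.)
Power ≈ 0.98

Power calculation (one-sample t-test, normal approximation):
z_β = d · √n - z_α
z_β = 0.48 · √58 - 1.645
z_β = 0.48 · 7.616 - 1.645
z_β = 2.011

Power = Φ(z_β) = Φ(2.011) ≈ 0.978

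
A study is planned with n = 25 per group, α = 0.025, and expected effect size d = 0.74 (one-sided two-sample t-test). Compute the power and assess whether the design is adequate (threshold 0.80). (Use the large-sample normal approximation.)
Power ≈ 0.74; the study is underpowered (power < 0.80)

Power calculation (two-sample t-test, normal approximation):
z_β = d · √(n/2) - z_α
z_β = 0.74 · √(25/2) - 1.960
z_β = 0.74 · 3.536 - 1.960
z_β = 0.656

Power = Φ(z_β) = Φ(0.656) ≈ 0.744

Effect size d = 0.74 is medium by Cohen's convention (0.2/0.5/0.8).

Threshold: power ≥ 0.80 is conventionally adequate.
Power ≈ 0.74 → the study is underpowered (power < 0.80).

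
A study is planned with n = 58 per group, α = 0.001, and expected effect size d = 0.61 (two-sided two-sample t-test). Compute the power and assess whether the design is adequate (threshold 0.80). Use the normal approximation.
Power ≈ 0.50; the study is underpowered (power < 0.80)

Power calculation (two-sample t-test, normal approximation):
z_β = d · √(n/2) - z_{α/2}
z_β = 0.61 · √(58/2) - 3.291
z_β = 0.61 · 5.385 - 3.291
z_β = -0.006

Power = Φ(z_β) = Φ(-0.006) ≈ 0.498

Effect size d = 0.61 is medium by Cohen's convention (0.2/0.5/0.8).

Threshold: power ≥ 0.80 is conventionally adequate.
Power ≈ 0.50 → the study is underpowered (power < 0.80).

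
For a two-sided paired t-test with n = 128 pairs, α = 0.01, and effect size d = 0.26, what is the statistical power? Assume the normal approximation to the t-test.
Power ≈ 0.64

Power calculation (paired t-test, normal approximation):
z_β = d · √n - z_{α/2}
z_β = 0.26 · √128 - 2.576
z_β = 0.26 · 11.314 - 2.576
z_β = 0.366

Power = Φ(z_β) = Φ(0.366) ≈ 0.643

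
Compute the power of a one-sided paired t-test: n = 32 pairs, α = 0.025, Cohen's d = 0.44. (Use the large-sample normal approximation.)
Power ≈ 0.70

Power calculation (paired t-test, normal approximation):
z_β = d · √n - z_α
z_β = 0.44 · √32 - 1.960
z_β = 0.44 · 5.657 - 1.960
z_β = 0.529

Power = Φ(z_β) = Φ(0.529) ≈ 0.702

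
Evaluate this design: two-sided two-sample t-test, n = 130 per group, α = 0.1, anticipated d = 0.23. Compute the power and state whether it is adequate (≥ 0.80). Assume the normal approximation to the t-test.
Power ≈ 0.58; the study is underpowered (power < 0.80)

Power calculation (two-sample t-test, normal approximation):
z_β = d · √(n/2) - z_{α/2}
z_β = 0.23 · √(130/2) - 1.645
z_β = 0.23 · 8.062 - 1.645
z_β = 0.209

Power = Φ(z_β) = Φ(0.209) ≈ 0.583

Effect size d = 0.23 is small by Cohen's convention (0.2/0.5/0.8).

Threshold: power ≥ 0.80 is conventionally adequate.
Power ≈ 0.58 → the study is underpowered (power < 0.80).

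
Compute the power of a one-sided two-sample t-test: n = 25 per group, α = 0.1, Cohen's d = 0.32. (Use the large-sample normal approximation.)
Power ≈ 0.44

Power calculation (two-sample t-test, normal approximation):
z_β = d · √(n/2) - z_α
z_β = 0.32 · √(25/2) - 1.282
z_β = 0.32 · 3.536 - 1.282
z_β = -0.150

Power = Φ(z_β) = Φ(-0.150) ≈ 0.440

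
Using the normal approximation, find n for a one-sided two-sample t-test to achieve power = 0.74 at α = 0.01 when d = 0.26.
n = 261 per group

Sample size formula (two-sample t-test, normal approximation):
n = 2 · ((z_α + z_β) / d)²

z_α = 2.326 (for α = 0.01, one-sided)
z_β = 0.643 (for power = 0.74)
d = 0.26

n = 2 · ((2.326 + 0.643) / 0.26)²
n = 2 · (11.419)²
n ≈ 260.79
Round up to the next whole number: n = 261 per group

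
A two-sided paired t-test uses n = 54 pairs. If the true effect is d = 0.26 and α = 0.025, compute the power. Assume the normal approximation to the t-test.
Power ≈ 0.37

Power calculation (paired t-test, normal approximation):
z_β = d · √n - z_{α/2}
z_β = 0.26 · √54 - 2.241
z_β = 0.26 · 7.348 - 2.241
z_β = -0.331

Power = Φ(z_β) = Φ(-0.331) ≈ 0.370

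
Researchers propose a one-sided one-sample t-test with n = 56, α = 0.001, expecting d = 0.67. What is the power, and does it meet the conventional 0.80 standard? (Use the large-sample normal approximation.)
Power ≈ 0.97; the study is adequately powered (power ≥ 0.80)

Power calculation (one-sample t-test, normal approximation):
z_β = d · √n - z_α
z_β = 0.67 · √56 - 3.090
z_β = 0.67 · 7.483 - 3.090
z_β = 1.924

Power = Φ(z_β) = Φ(1.924) ≈ 0.973

Effect size d = 0.67 is medium by Cohen's convention (0.2/0.5/0.8).

Threshold: power ≥ 0.80 is conventionally adequate.
Power ≈ 0.97 → the study is adequately powered (power ≥ 0.80).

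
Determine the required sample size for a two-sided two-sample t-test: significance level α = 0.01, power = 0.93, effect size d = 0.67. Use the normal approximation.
n = 74 per group

Sample size formula (two-sample t-test, normal approximation):
n = 2 · ((z_{α/2} + z_β) / d)²

z_{α/2} = 2.576 (for α = 0.01, two-sided)
z_β = 1.476 (for power = 0.93)
d = 0.67

n = 2 · ((2.576 + 1.476) / 0.67)²
n = 2 · (6.048)²
n ≈ 73.16
Round up to the next whole number: n = 74 per group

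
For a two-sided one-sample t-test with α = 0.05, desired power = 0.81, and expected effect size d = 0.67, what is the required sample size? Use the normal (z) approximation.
n = 18

Sample size formula (one-sample t-test, normal approximation):
n = ((z_{α/2} + z_β) / d)²

z_{α/2} = 1.960 (for α = 0.05, two-sided)
z_β = 0.878 (for power = 0.81)
d = 0.67

n = ((1.960 + 0.878) / 0.67)²
n = (4.236)²
n ≈ 17.94
Round up to the next whole number: n = 18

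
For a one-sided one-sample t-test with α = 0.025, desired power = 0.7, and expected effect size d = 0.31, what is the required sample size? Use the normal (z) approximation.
n = 65

Sample size formula (one-sample t-test, normal approximation):
n = ((z_α + z_β) / d)²

z_α = 1.960 (for α = 0.025, one-sided)
z_β = 0.524 (for power = 0.7)
d = 0.31

n = ((1.960 + 0.524) / 0.31)²
n = (8.013)²
n ≈ 64.21
Round up to the next whole number: n = 65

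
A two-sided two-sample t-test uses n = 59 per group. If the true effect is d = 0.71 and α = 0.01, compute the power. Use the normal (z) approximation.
Power ≈ 0.90

Power calculation (two-sample t-test, normal approximation):
z_β = d · √(n/2) - z_{α/2}
z_β = 0.71 · √(59/2) - 2.576
z_β = 0.71 · 5.431 - 2.576
z_β = 1.280

Power = Φ(z_β) = Φ(1.280) ≈ 0.900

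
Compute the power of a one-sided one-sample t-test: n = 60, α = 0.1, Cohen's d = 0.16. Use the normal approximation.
Power ≈ 0.48

Power calculation (one-sample t-test, normal approximation):
z_β = d · √n - z_α
z_β = 0.16 · √60 - 1.282
z_β = 0.16 · 7.746 - 1.282
z_β = -0.042

Power = Φ(z_β) = Φ(-0.042) ≈ 0.483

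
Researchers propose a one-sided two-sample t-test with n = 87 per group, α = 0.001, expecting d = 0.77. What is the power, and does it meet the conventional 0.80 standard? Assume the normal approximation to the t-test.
Power ≈ 0.98; the study is adequately powered (power ≥ 0.80)

Power calculation (two-sample t-test, normal approximation):
z_β = d · √(n/2) - z_α
z_β = 0.77 · √(87/2) - 3.090
z_β = 0.77 · 6.595 - 3.090
z_β = 1.988

Power = Φ(z_β) = Φ(1.988) ≈ 0.977

Effect size d = 0.77 is medium by Cohen's convention (0.2/0.5/0.8).

Threshold: power ≥ 0.80 is conventionally adequate.
Power ≈ 0.98 → the study is adequately powered (power ≥ 0.80).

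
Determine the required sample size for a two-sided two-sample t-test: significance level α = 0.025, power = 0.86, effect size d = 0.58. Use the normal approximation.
n = 66 per group

Sample size formula (two-sample t-test, normal approximation):
n = 2 · ((z_{α/2} + z_β) / d)²

z_{α/2} = 2.241 (for α = 0.025, two-sided)
z_β = 1.080 (for power = 0.86)
d = 0.58

n = 2 · ((2.241 + 1.080) / 0.58)²
n = 2 · (5.726)²
n ≈ 65.57
Round up to the next whole number: n = 66 per group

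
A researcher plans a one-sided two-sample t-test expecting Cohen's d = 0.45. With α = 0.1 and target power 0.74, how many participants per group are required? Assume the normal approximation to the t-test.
n = 37 per group

Sample size formula (two-sample t-test, normal approximation):
n = 2 · ((z_α + z_β) / d)²

z_α = 1.282 (for α = 0.1, one-sided)
z_β = 0.643 (for power = 0.74)
d = 0.45

n = 2 · ((1.282 + 0.643) / 0.45)²
n = 2 · (4.278)²
n ≈ 36.60
Round up to the next whole number: n = 37 per group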